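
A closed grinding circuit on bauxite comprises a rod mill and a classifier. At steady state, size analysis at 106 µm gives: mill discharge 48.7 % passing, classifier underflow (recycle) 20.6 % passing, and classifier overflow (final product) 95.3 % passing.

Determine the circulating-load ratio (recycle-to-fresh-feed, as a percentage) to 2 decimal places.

CL = 165.84 %

Balance %-passing 106 µm (r = R/F):
r = (o − d)/(d − u)
r = (95.3 − 48.7)/(48.7 − 20.6) = 46.6/28.1 = 1.6584
CL = 100·r = 165.84 %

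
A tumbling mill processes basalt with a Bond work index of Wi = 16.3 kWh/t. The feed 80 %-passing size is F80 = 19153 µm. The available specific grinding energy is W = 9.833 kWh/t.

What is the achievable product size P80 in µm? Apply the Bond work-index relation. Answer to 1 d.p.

W = 10 Wi (1/√P80 − 1/√F80)  [Bond]
⇒ 1/√P80 = W/(10·Wi) + 1/√F80
  = 9.8330/(10·16.3) + 1/√19153 = 0.060325 + 0.007226 = 0.067551
P80 = (1/0.067551)² = 14.8037² = 219.15 µm

P80 = 219.1 µm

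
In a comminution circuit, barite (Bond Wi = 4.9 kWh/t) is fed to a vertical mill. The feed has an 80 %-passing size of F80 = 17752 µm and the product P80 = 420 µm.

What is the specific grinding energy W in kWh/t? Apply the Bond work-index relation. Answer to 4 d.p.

Bond:  W = 10 Wi (1/√P − 1/√F)
1/√420 = 0.048795;  1/√17752 = 0.007505
W = 10·4.9·(0.048795 − 0.007505) = 2.0232 kWh/t

W = 2.0232 kWh/t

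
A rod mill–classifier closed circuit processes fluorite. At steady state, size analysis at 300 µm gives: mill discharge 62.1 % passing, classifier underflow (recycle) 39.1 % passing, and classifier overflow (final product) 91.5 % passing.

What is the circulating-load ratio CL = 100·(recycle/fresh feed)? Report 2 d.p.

Balance %-passing 300 µm (r = R/F):
Fd + Rd = Ru + Fo ⇒ R/F = (o−d)/(d−u)
r = (91.5 − 62.1)/(62.1 − 39.1) = 29.4/23.0 = 1.2783
CL = 100·r = 127.83 %

CL = 127.83 %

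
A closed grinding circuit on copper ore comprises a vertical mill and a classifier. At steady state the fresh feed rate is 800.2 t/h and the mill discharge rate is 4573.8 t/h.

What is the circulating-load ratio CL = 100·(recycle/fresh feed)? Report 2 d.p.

Mill node: discharge = fresh + recycle.
R = M − F = 4573.8 − 800.2 = 3773.6 t/h
CL = 100·R/F = 100·3773.6/800.2 = 471.58 %

CL = 471.58 %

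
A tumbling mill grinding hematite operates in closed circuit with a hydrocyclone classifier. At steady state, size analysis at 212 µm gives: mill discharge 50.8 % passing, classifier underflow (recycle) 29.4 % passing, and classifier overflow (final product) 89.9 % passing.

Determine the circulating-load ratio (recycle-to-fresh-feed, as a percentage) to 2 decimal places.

Balance %-passing 212 µm (r = R/F):
(1+r)d = ru + o → r = (o−d)/(d−u)
r = (89.9 − 50.8)/(50.8 − 29.4) = 39.1/21.4 = 1.8271
CL = 100·r = 182.71 %

CL = 182.71 %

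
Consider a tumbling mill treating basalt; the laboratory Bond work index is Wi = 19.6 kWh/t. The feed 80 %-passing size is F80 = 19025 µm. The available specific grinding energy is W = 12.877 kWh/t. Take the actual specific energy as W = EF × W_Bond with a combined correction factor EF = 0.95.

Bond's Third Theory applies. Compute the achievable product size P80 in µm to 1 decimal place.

W = 10 Wi (1/√P80 − 1/√F80)  [Bond]
W_Bond = W / EF = 12.877 / 0.95 = 13.5547 kWh/t
⇒ 1/√P80 = W_Bond/(10 Wi) + 1/√F80
  = 13.5547/(10·19.6) + 1/√19025 = 0.069157 + 0.007250 = 0.076407
P80 = (1/0.076407)² = 13.0878² = 171.29 µm

P80 = 171.3 µm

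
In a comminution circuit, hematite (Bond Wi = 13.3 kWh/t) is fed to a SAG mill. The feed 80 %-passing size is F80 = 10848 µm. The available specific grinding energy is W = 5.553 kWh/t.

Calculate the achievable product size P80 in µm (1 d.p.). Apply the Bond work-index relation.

W_Bond = 10·Wi·(1/√P₈₀ − 1/√F₈₀)
1/√P80 = 1/√F80 + W/(10·Wi)
  = 5.5530/(10·13.3) + 1/√10848 = 0.041752 + 0.009601 = 0.051353
P80 = (1/0.051353)² = 19.4730² = 379.20 µm

P80 = 379.2 µm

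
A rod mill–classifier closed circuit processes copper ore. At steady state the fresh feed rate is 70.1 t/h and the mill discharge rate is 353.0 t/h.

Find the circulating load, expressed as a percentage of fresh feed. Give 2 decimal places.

Discharge = new feed + return, hence
R = M − F = 353.0 − 70.1 = 282.9 t/h
CL = 100·R/F = 100·282.9/70.1 = 403.57 %

CL = 403.57 %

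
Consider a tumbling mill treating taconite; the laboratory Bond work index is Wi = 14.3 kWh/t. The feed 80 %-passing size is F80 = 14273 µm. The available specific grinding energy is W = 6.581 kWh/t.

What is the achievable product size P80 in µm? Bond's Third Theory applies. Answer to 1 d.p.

P80 = 338.0 µm

W = 10 Wi (1/√P80 − 1/√F80)  [Bond]
⇒ 1/√P80 = W/(10 Wi) + 1/√F80
  = 6.5810/(10·14.3) + 1/√14273 = 0.046021 + 0.008370 = 0.054391
P80 = (1/0.054391)² = 18.3853² = 338.02 µm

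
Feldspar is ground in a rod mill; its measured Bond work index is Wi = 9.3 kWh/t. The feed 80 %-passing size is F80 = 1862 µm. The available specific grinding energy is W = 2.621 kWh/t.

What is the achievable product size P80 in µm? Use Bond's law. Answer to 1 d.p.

P80 = 379.1 µm

W = 10·Wi·[P80^(−½) − F80^(−½)]
⇒ 1/√P80 = W/(10·Wi) + 1/√F80
  = 2.6210/(10·9.3) + 1/√1862 = 0.028183 + 0.023174 = 0.051357
P80 = (1/0.051357)² = 19.4714² = 379.14 µm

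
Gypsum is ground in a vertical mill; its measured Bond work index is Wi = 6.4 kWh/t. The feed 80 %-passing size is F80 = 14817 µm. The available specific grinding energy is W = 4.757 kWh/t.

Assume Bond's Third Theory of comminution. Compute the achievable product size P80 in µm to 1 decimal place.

W = 10·Wi·[P80^(−½) − F80^(−½)]
P80^-0.5 = F80^-0.5 + W/(10 Wi)
  = 4.7570/(10·6.4) + 1/√14817 = 0.074328 + 0.008215 = 0.082543
P80 = (1/0.082543)² = 12.1148² = 146.77 µm

P80 = 146.8 µm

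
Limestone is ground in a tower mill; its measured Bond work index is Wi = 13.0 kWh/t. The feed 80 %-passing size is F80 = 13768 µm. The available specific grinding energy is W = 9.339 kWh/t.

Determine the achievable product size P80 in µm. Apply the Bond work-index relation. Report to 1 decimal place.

W = 10·Wi·(P80^(-½) − F80^(-½))
⇒ 1/√P80 = W/(10·Wi) + 1/√F80
  = 9.3390/(10·13.0) + 1/√13768 = 0.071838 + 0.008522 = 0.080361
P80 = (1/0.080361)² = 12.4439² = 154.85 µm

P80 = 154.8 µm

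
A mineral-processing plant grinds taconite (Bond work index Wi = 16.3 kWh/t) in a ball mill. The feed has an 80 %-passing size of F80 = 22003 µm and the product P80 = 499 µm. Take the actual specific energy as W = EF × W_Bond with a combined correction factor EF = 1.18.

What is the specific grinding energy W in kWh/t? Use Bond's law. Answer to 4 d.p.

W = 7.3137 kWh/t

W = 10 Wi / √P80 − 10 Wi / √F80
1/√499 = 0.044766;  1/√22003 = 0.006742
W = 10·16.3·(0.044766 − 0.006742) = 6.1980 kWh/t
Apply correction: 6.1980 × 1.18 = 7.3137 kWh/t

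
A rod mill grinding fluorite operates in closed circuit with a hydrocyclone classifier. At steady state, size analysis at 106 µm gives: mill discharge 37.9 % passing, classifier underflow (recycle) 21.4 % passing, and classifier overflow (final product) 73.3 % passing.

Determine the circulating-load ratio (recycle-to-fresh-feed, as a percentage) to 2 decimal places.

CL = 214.55 %

Mass balance on the −106 µm fraction:
(1+r)·d = r·u + o ⇒ r = (o−d)/(d−u)
r = (73.3 − 37.9)/(37.9 − 21.4) = 35.4/16.5 = 2.1455
CL = 100·r = 214.55 %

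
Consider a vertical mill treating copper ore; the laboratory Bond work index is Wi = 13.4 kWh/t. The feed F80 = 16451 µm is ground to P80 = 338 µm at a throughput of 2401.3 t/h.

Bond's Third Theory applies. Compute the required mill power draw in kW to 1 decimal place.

W_Bond = 10·Wi·(1/√P₈₀ − 1/√F₈₀)
W = 10·13.4·(1/√338 − 1/√16451) = 10·13.4·(0.046596) = 6.2439 kWh/t
P = W·T = 6.2439·2401.3 = 14993.5 kW

P = 14993.5 kW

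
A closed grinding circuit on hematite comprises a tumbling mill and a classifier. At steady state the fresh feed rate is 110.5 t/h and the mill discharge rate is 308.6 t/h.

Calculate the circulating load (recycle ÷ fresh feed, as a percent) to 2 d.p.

Steady state: M = F + R.
R = M − F = 308.6 − 110.5 = 198.1 t/h
CL = 100·R/F = 100·198.1/110.5 = 179.28 %

CL = 179.28 %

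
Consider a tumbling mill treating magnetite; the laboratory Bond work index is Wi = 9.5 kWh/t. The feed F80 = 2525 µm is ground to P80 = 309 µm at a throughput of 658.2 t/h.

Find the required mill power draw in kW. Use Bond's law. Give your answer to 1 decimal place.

P = 2312.8 kW

W = 10·Wi·[P80^(−½) − F80^(−½)]
W = 10·9.5·(1/√309 − 1/√2525) = 10·9.5·(0.036987) = 3.5138 kWh/t
P_mill = W·ṁ = 3.5138·658.2 = 2312.8 kW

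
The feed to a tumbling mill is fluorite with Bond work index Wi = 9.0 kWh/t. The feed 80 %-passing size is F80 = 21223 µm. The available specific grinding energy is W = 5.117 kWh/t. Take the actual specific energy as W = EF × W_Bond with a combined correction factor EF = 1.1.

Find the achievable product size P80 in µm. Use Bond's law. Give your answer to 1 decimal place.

W = 10 Wi (P80^-0.5 − F80^-0.5)
W_Bond = W / EF = 5.117 / 1.1 = 4.6518 kWh/t
P80^(−½) = W_Bond/(10 Wi) + F80^(−½)
  = 4.6518/(10·9.0) + 1/√21223 = 0.051687 + 0.006864 = 0.058551
P80 = (1/0.058551)² = 17.0791² = 291.69 µm

P80 = 291.7 µm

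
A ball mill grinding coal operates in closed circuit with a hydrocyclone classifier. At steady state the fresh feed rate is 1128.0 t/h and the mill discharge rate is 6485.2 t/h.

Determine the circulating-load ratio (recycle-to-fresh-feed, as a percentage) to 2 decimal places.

CL = 474.93 %

M = F + R at steady state, so:
R = M − F = 6485.2 − 1128.0 = 5357.2 t/h
CL = 100·R/F = 100·5357.2/1128.0 = 474.93 %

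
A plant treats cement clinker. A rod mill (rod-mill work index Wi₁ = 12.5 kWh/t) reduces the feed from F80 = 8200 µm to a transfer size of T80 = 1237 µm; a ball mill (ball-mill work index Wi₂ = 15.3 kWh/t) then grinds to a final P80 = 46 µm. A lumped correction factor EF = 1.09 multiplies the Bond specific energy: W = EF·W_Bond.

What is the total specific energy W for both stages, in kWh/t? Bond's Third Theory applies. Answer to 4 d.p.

W = 10 Wi / √P80 − 10 Wi / √F80
Stage 1 (8200→1237 µm, Wi₁=12.5): W₁ = 10·12.5·(0.028433 − 0.011043) = 2.1737 kWh/t
Stage 2 (1237→46 µm, Wi₂=15.3): W₂ = 10·15.3·(0.147442 − 0.028433) = 18.2084 kWh/t
W = W₁ + W₂ = 2.1737 + 18.2084 = 20.3821 kWh/t
W_actual = 1.09 × 20.3821 = 22.2165 kWh/t

W = 22.2165 kWh/t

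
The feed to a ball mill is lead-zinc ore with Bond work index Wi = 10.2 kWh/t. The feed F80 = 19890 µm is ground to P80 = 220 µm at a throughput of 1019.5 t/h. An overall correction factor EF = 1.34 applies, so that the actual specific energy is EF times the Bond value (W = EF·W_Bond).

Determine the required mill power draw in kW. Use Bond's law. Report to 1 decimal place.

W = 10·Wi·[P80^(−½) − F80^(−½)]
W = 10·10.2·(1/√220 − 1/√19890) = 10·10.2·(0.060329) = 6.1536 kWh/t
W_actual = 1.34 × 6.1536 = 8.2458 kWh/t
Mill draw = 8.2458 × 1019.5 = 8406.6 kW

P = 8406.6 kW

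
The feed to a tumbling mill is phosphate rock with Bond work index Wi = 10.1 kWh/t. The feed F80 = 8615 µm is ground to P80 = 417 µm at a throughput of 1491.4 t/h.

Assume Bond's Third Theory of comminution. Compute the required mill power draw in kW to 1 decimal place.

Bond: W = 10·Wi·(1/√P80 − 1/√F80)
W = 10·10.1·(1/√417 − 1/√8615) = 10·10.1·(0.038196) = 3.8578 kWh/t
P_mill = W·ṁ = 3.8578·1491.4 = 5753.6 kW

P = 5753.6 kW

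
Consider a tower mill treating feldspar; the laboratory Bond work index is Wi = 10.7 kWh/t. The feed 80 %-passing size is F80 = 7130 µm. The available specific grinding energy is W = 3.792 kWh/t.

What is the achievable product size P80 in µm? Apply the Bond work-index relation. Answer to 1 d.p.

P80 = 447.3 µm

Bond: W = 10·Wi·(1/√P80 − 1/√F80)
⇒ 1/√P80 = W/(10·Wi) + 1/√F80
  = 3.7920/(10·10.7) + 1/√7130 = 0.035439 + 0.011843 = 0.047282
P80 = (1/0.047282)² = 21.1497² = 447.31 µm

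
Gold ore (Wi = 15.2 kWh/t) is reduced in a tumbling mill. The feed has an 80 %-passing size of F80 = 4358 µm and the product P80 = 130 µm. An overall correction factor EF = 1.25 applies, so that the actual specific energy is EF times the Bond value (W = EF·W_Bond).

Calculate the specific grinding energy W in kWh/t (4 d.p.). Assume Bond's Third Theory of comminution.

Bond: W = 10·Wi·(1/√P80 − 1/√F80)
1/√130 = 0.087706;  1/√4358 = 0.015148
W = 10·15.2·(0.087706 − 0.015148) = 11.0288 kWh/t
With EF = 1.25: W = 11.0288·1.25 = 13.7860 kWh/t

W = 13.7860 kWh/t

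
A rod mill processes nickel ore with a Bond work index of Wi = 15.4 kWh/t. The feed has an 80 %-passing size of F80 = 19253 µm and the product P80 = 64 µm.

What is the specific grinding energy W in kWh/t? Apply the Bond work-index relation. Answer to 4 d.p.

W = 10 Wi (1/√P80 − 1/√F80)  [Bond]
1/√64 = 0.125000;  1/√19253 = 0.007207
W = 10·15.4·(0.125000 − 0.007207) = 18.1401 kWh/t

W = 18.1401 kWh/t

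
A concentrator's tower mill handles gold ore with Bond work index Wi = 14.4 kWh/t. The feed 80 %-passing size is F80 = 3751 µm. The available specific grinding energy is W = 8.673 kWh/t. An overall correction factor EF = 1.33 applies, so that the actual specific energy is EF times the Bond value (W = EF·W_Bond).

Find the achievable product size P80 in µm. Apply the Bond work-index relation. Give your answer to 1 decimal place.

W_Bond = 10·Wi·(1/√P₈₀ − 1/√F₈₀)
W_Bond = W / EF = 8.673 / 1.33 = 6.5211 kWh/t
P80^-0.5 = F80^-0.5 + W_Bond/(10 Wi)
  = 6.5211/(10·14.4) + 1/√3751 = 0.045285 + 0.016328 = 0.061613
P80 = (1/0.061613)² = 16.2304² = 263.43 µm

P80 = 263.4 µm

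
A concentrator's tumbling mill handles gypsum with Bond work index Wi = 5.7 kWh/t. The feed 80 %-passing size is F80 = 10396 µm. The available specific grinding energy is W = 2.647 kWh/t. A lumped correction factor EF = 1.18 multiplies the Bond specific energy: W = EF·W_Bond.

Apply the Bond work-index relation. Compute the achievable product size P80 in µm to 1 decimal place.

P80 = 413.7 µm

W_Bond = 10·Wi·(1/√P₈₀ − 1/√F₈₀)
W_Bond = W / EF = 2.647 / 1.18 = 2.2432 kWh/t
P80^-0.5 = F80^-0.5 + W_Bond/(10 Wi)
  = 2.2432/(10·5.7) + 1/√10396 = 0.039355 + 0.009808 = 0.049162
P80 = (1/0.049162)² = 20.3407² = 413.75 µm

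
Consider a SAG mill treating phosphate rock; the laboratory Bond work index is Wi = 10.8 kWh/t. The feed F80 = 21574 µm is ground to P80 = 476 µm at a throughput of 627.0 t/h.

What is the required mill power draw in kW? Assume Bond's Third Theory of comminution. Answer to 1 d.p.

W = 10·Wi·(P80^(-½) − F80^(-½))
W = 10·10.8·(1/√476 − 1/√21574) = 10·10.8·(0.039027) = 4.2149 kWh/t
P_mill = W·ṁ = 4.2149·627.0 = 2642.7 kW

P = 2642.7 kW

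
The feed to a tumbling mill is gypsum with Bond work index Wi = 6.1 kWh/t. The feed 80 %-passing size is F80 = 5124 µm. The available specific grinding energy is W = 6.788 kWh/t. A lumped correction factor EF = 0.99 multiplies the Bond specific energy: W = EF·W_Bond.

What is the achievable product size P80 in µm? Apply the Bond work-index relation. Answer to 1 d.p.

P80 = 62.6 µm

W = 10 Wi (P80^-0.5 − F80^-0.5)
W_Bond = W / EF = 6.788 / 0.99 = 6.8566 kWh/t
⇒ 1/√P80 = W_Bond/(10·Wi) + 1/√F80
  = 6.8566/(10·6.1) + 1/√5124 = 0.112403 + 0.013970 = 0.126373
P80 = (1/0.126373)² = 7.9131² = 62.62 µm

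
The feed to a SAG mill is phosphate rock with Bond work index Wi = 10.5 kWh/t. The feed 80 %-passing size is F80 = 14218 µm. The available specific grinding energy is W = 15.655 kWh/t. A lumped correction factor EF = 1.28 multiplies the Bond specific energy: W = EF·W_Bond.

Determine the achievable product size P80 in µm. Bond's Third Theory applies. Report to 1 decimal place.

P80 = 64.1 µm

W = 10·Wi·(P80^(-½) − F80^(-½))
W_Bond = W / EF = 15.655 / 1.28 = 12.2305 kWh/t
1/√P80 = 1/√F80 + W_Bond/(10·Wi)
  = 12.2305/(10·10.5) + 1/√14218 = 0.116481 + 0.008386 = 0.124867
P80 = (1/0.124867)² = 8.0085² = 64.14 µm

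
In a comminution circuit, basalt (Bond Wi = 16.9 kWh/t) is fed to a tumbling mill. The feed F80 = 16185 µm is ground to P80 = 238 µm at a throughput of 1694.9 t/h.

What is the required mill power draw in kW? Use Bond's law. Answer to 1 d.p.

P = 16315.5 kW

W = 10 Wi / √P80 − 10 Wi / √F80
W = 10·16.9·(1/√238 − 1/√16185) = 10·16.9·(0.056960) = 9.6262 kWh/t
P_mill = W·ṁ = 9.6262·1694.9 = 16315.5 kW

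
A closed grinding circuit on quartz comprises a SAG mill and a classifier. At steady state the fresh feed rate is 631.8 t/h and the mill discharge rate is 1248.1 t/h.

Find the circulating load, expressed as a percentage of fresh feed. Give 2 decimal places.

M = F + R at steady state, so:
R = M − F = 1248.1 − 631.8 = 616.3 t/h
CL = 100·R/F = 100·616.3/631.8 = 97.55 %

CL = 97.55 %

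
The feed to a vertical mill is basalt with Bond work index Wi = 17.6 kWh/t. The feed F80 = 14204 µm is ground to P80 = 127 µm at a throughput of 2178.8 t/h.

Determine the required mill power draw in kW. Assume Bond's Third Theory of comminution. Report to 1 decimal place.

W = 10·Wi·(P80^(-½) − F80^(-½))
W = 10·17.6·(1/√127 − 1/√14204) = 10·17.6·(0.080345) = 14.1407 kWh/t
Power = W × throughput = 14.1407 kWh/t × 2178.8 t/h = 30809.8 kW

P = 30809.8 kW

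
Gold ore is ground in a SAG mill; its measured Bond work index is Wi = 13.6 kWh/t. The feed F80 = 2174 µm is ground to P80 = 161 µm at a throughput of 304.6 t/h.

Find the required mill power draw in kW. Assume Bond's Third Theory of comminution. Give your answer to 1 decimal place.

P = 2376.3 kW

W = 10 Wi / √P80 − 10 Wi / √F80
W = 10·13.6·(1/√161 − 1/√2174) = 10·13.6·(0.057364) = 7.8015 kWh/t
P_mill = W·ṁ = 7.8015·304.6 = 2376.3 kW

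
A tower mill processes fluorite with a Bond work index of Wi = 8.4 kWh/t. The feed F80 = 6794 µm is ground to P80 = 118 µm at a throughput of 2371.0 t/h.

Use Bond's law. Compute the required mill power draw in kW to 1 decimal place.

P = 15918.2 kW

Bond: W = 10·Wi·(1/√P80 − 1/√F80)
W = 10·8.4·(1/√118 − 1/√6794) = 10·8.4·(0.079925) = 6.7137 kWh/t
P = W·T = 6.7137·2371.0 = 15918.2 kW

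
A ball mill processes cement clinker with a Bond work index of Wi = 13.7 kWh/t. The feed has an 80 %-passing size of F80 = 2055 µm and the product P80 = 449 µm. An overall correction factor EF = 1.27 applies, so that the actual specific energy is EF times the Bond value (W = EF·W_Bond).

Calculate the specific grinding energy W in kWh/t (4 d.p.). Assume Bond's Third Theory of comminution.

W = 4.3730 kWh/t

W = 10 Wi (1/√P80 − 1/√F80)  [Bond]
1/√449 = 0.047193;  1/√2055 = 0.022059
W = 10·13.7·(0.047193 − 0.022059) = 3.4433 kWh/t
W_actual = 1.27 × 3.4433 = 4.3730 kWh/t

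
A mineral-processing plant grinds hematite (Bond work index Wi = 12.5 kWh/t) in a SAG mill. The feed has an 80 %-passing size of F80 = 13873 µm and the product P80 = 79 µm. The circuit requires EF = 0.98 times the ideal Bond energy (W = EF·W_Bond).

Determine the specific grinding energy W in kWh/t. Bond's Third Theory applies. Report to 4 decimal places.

Bond: W = 10·Wi·(1/√P80 − 1/√F80)
1/√79 = 0.112509;  1/√13873 = 0.008490
W = 10·12.5·(0.112509 − 0.008490) = 13.0023 kWh/t
Apply correction: 13.0023 × 0.98 = 12.7423 kWh/t

W = 12.7423 kWh/t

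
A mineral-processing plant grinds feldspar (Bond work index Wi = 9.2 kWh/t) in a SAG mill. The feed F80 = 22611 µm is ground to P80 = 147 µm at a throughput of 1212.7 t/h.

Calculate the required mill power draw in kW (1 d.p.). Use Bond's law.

P = 8460.0 kW

Bond: W = 10·Wi·(1/√P80 − 1/√F80)
W = 10·9.2·(1/√147 − 1/√22611) = 10·9.2·(0.075828) = 6.9762 kWh/t
Mill draw = 6.9762 × 1212.7 = 8460.0 kW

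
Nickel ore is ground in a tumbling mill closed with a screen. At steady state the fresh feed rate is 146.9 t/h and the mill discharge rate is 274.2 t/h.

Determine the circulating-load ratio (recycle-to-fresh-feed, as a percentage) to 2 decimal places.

CL = 86.66 %

Mill node: discharge = fresh + recycle.
R = M − F = 274.2 − 146.9 = 127.3 t/h
CL = 100·R/F = 100·127.3/146.9 = 86.66 %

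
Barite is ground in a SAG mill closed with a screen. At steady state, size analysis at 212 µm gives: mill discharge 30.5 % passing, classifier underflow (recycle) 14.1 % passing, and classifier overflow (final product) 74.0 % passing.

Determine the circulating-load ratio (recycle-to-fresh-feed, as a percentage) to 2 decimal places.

Two-product formula at 212 µm:
(1+r)·d = r·u + o ⇒ r = (o−d)/(d−u)
r = (74.0 − 30.5)/(30.5 − 14.1) = 43.5/16.4 = 2.6524
CL = 100·r = 265.24 %

CL = 265.24 %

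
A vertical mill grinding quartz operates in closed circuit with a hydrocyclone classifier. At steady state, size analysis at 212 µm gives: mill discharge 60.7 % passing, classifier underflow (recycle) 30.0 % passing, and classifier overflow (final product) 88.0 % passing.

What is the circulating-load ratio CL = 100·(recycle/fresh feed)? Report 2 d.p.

CL = 88.93 %

Two-product formula at 212 µm:
(1+r)·d = r·u + o ⇒ r = (o−d)/(d−u)
r = (88.0 − 60.7)/(60.7 − 30.0) = 27.3/30.7 = 0.8893
CL = 100·r = 88.93 %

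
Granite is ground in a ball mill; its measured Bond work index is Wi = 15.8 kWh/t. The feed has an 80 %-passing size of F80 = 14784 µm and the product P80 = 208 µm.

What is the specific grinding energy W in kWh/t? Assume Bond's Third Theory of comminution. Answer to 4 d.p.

W = 10·Wi·[P80^(−½) − F80^(−½)]
1/√208 = 0.069338;  1/√14784 = 0.008224
W = 10·15.8·(0.069338 − 0.008224) = 9.6559 kWh/t

W = 9.6559 kWh/t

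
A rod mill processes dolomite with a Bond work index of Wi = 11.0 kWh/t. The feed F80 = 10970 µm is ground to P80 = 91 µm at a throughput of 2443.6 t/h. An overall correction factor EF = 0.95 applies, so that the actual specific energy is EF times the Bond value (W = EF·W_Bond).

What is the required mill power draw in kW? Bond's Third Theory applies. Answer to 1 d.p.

P = 24330.6 kW

W = 10·Wi·[P80^(−½) − F80^(−½)]
W = 10·11.0·(1/√91 − 1/√10970) = 10·11.0·(0.095281) = 10.4809 kWh/t
Corrected W = EF·W_Bond = 0.95·10.4809 = 9.9568 kWh/t
Mill draw = 9.9568 × 2443.6 = 24330.6 kW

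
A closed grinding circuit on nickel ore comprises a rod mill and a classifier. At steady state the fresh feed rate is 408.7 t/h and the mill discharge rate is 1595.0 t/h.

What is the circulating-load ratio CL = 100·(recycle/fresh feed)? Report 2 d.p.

CL = 290.26 %

M = F + R at steady state, so:
R = M − F = 1595.0 − 408.7 = 1186.3 t/h
CL = 100·R/F = 100·1186.3/408.7 = 290.26 %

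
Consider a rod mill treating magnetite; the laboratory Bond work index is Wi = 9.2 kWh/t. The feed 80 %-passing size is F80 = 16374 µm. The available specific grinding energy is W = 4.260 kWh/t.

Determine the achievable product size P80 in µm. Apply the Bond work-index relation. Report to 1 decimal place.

P80 = 341.4 µm

Bond: W = 10·Wi·(1/√P80 − 1/√F80)
1/√P80 = 1/√F80 + W/(10·Wi)
  = 4.2600/(10·9.2) + 1/√16374 = 0.046304 + 0.007815 = 0.054119
P80 = (1/0.054119)² = 18.4777² = 341.43 µm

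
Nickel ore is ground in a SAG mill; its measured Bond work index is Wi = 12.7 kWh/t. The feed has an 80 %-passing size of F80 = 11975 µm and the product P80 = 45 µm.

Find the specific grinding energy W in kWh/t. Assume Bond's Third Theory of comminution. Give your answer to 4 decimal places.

W = 10·Wi·(P80^(-½) − F80^(-½))
1/√45 = 0.149071;  1/√11975 = 0.009138
W = 10·12.7·(0.149071 − 0.009138) = 17.7715 kWh/t

W = 17.7715 kWh/t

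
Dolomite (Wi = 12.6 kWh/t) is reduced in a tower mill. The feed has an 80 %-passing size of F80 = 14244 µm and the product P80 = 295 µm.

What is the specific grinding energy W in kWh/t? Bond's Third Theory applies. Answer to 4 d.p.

W = 6.2803 kWh/t

W_Bond = 10·Wi·(1/√P₈₀ − 1/√F₈₀)
1/√295 = 0.058222;  1/√14244 = 0.008379
W = 10·12.6·(0.058222 − 0.008379) = 6.2803 kWh/t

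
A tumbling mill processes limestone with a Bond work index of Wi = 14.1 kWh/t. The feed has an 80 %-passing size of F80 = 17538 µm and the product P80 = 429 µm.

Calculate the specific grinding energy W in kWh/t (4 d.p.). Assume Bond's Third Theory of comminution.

Bond: W = 10·Wi·(1/√P80 − 1/√F80)
1/√429 = 0.048280;  1/√17538 = 0.007551
W = 10·14.1·(0.048280 − 0.007551) = 5.7428 kWh/t

W = 5.7428 kWh/t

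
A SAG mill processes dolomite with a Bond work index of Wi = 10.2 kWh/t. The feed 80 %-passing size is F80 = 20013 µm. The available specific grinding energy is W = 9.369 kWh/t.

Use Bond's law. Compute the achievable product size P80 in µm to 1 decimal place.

W = 10 Wi (P80^-0.5 − F80^-0.5)
1/√P80 = 1/√F80 + W/(10·Wi)
  = 9.3690/(10·10.2) + 1/√20013 = 0.091853 + 0.007069 = 0.098922
P80 = (1/0.098922)² = 10.1090² = 102.19 µm

P80 = 102.2 µm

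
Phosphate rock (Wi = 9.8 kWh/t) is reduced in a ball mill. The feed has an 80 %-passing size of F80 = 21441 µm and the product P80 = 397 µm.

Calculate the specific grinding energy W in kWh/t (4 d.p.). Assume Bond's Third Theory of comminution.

W_Bond = 10·Wi·(1/√P₈₀ − 1/√F₈₀)
1/√397 = 0.050189;  1/√21441 = 0.006829
W = 10·9.8·(0.050189 − 0.006829) = 4.2492 kWh/t

W = 4.2492 kWh/t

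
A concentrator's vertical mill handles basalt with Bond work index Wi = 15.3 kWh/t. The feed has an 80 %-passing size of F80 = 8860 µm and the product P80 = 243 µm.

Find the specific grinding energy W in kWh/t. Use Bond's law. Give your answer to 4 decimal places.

W = 8.1895 kWh/t

W = 10 Wi (1/√P80 − 1/√F80)  [Bond]
1/√243 = 0.064150;  1/√8860 = 0.010624
W = 10·15.3·(0.064150 − 0.010624) = 8.1895 kWh/t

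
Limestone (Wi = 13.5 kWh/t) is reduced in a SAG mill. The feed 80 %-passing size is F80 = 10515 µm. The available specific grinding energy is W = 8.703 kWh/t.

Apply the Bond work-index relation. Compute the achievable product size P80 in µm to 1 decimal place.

P80 = 181.5 µm

W_Bond = 10·Wi·(1/√P₈₀ − 1/√F₈₀)
1/√P80 = 1/√F80 + W/(10·Wi)
  = 8.7030/(10·13.5) + 1/√10515 = 0.064467 + 0.009752 = 0.074219
P80 = (1/0.074219)² = 13.4737² = 181.54 µm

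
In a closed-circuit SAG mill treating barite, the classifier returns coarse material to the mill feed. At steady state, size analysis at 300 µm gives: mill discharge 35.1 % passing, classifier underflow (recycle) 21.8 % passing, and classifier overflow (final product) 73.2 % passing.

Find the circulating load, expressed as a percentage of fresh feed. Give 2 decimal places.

CL = 286.47 %

Mass balance on the −300 µm fraction:
d + r·d = r·u + o → r(d−u) = o−d
r = (73.2 − 35.1)/(35.1 − 21.8) = 38.1/13.3 = 2.8647
CL = 100·r = 286.47 %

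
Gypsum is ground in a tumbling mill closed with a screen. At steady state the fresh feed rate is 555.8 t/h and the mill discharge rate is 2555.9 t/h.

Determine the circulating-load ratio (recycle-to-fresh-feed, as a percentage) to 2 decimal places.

Discharge = new feed + return, hence
R = M − F = 2555.9 − 555.8 = 2000.1 t/h
CL = 100·R/F = 100·2000.1/555.8 = 359.86 %

CL = 359.86 %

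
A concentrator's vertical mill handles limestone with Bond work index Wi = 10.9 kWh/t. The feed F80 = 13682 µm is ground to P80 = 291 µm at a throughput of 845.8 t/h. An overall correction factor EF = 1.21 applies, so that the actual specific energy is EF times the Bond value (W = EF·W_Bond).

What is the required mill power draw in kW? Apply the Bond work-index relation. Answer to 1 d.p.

P = 5585.6 kW

W = 10 Wi / √P80 − 10 Wi / √F80
W = 10·10.9·(1/√291 − 1/√13682) = 10·10.9·(0.050072) = 5.4578 kWh/t
Corrected W = EF·W_Bond = 1.21·5.4578 = 6.6040 kWh/t
Power = W × throughput = 6.6040 kWh/t × 845.8 t/h = 5585.6 kW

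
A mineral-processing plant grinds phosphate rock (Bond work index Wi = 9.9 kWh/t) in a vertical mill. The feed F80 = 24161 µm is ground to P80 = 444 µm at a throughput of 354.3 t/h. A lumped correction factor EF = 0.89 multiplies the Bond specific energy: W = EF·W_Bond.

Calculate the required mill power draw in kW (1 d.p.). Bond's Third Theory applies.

W = 10 Wi (P80^-0.5 − F80^-0.5)
W = 10·9.9·(1/√444 − 1/√24161) = 10·9.9·(0.041024) = 4.0614 kWh/t
Corrected W = EF·W_Bond = 0.89·4.0614 = 3.6147 kWh/t
P = W·T = 3.6147·354.3 = 1280.7 kW

P = 1280.7 kW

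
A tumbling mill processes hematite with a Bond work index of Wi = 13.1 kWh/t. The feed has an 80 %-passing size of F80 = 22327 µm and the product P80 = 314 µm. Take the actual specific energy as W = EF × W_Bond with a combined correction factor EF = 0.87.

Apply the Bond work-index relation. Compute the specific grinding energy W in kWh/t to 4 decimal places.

W = 5.6690 kWh/t

W = 10·Wi·[P80^(−½) − F80^(−½)]
1/√314 = 0.056433;  1/√22327 = 0.006692
W = 10·13.1·(0.056433 − 0.006692) = 6.5160 kWh/t
W_actual = 0.87 × 6.5160 = 5.6690 kWh/t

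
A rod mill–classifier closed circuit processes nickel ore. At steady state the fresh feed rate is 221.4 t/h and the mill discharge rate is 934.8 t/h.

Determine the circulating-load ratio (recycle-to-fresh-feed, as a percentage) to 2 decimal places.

CL = 322.22 %

Mill node: discharge = fresh + recycle.
R = M − F = 934.8 − 221.4 = 713.4 t/h
CL = 100·R/F = 100·713.4/221.4 = 322.22 %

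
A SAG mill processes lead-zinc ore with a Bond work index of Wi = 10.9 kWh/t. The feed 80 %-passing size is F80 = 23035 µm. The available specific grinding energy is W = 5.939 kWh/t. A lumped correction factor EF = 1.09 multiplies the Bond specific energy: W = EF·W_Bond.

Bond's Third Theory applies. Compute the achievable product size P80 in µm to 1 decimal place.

P80 = 312.4 µm

W = 10 Wi / √P80 − 10 Wi / √F80
W_Bond = W / EF = 5.939 / 1.09 = 5.4486 kWh/t
P80^(−½) = W_Bond/(10 Wi) + F80^(−½)
  = 5.4486/(10·10.9) + 1/√23035 = 0.049987 + 0.006589 = 0.056576
P80 = (1/0.056576)² = 17.6753² = 312.42 µm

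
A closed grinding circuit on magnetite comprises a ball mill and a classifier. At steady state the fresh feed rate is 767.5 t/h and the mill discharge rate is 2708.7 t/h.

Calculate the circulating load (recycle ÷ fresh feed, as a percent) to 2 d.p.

CL = 252.93 %

Steady state: M = F + R.
R = M − F = 2708.7 − 767.5 = 1941.2 t/h
CL = 100·R/F = 100·1941.2/767.5 = 252.93 %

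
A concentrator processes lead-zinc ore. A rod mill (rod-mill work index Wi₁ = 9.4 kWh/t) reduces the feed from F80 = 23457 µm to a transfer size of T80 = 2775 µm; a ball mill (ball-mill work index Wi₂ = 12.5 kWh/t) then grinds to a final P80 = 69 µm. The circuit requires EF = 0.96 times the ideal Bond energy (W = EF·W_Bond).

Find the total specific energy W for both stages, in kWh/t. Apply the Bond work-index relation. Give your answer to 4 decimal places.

Bond:  W = 10 Wi (1/√P − 1/√F)
Stage 1 (23457→2775 µm, Wi₁=9.4): W₁ = 10·9.4·(0.018983 − 0.006529) = 1.1707 kWh/t
Stage 2 (2775→69 µm, Wi₂=12.5): W₂ = 10·12.5·(0.120386 − 0.018983) = 12.6753 kWh/t
W = W₁ + W₂ = 1.1707 + 12.6753 = 13.8460 kWh/t
Apply correction: 13.8460 × 0.96 = 13.2922 kWh/t

W = 13.2922 kWh/t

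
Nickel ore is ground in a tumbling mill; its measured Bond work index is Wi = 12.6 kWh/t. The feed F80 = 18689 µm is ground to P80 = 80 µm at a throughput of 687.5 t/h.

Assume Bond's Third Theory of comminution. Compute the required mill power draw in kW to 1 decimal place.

P = 9051.3 kW

Bond: W = 10·Wi·(1/√P80 − 1/√F80)
W = 10·12.6·(1/√80 − 1/√18689) = 10·12.6·(0.104489) = 13.1656 kWh/t
P_mill = W·ṁ = 13.1656·687.5 = 9051.3 kW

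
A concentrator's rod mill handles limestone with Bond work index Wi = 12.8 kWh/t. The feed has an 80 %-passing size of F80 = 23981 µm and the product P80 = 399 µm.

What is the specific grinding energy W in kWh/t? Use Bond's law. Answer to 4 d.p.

W = 5.5815 kWh/t

W = 10·Wi·[P80^(−½) − F80^(−½)]
1/√399 = 0.050063;  1/√23981 = 0.006458
W = 10·12.8·(0.050063 − 0.006458) = 5.5815 kWh/t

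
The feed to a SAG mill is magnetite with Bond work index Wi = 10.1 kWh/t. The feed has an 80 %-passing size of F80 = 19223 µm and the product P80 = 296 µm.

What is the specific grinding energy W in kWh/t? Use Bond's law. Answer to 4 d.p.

W = 5.1420 kWh/t

W = 10·Wi·[P80^(−½) − F80^(−½)]
1/√296 = 0.058124;  1/√19223 = 0.007213
W = 10·10.1·(0.058124 − 0.007213) = 5.1420 kWh/t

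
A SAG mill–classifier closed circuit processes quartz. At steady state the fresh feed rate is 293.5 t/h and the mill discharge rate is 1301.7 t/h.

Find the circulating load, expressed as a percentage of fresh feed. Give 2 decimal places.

CL = 343.51 %

Steady state: M = F + R.
R = M − F = 1301.7 − 293.5 = 1008.2 t/h
CL = 100·R/F = 100·1008.2/293.5 = 343.51 %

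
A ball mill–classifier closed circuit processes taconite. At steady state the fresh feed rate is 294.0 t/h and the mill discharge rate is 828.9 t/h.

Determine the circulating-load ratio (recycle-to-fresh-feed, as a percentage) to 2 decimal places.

Mill node: discharge = fresh + recycle.
R = M − F = 828.9 − 294.0 = 534.9 t/h
CL = 100·R/F = 100·534.9/294.0 = 181.94 %

CL = 181.94 %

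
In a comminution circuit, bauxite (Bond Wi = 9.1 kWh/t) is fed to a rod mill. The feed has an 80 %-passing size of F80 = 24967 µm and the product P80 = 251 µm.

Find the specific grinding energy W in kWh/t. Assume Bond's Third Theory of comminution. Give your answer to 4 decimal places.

W = 5.1680 kWh/t

W = 10·Wi·[P80^(−½) − F80^(−½)]
1/√251 = 0.063119;  1/√24967 = 0.006329
W = 10·9.1·(0.063119 − 0.006329) = 5.1680 kWh/t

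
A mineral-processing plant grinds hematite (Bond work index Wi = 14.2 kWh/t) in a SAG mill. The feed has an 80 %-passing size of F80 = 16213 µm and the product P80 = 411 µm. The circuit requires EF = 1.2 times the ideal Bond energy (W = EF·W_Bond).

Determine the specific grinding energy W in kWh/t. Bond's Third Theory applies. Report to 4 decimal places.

Bond: W = 10·Wi·(1/√P80 − 1/√F80)
1/√411 = 0.049326;  1/√16213 = 0.007854
W = 10·14.2·(0.049326 − 0.007854) = 5.8891 kWh/t
Apply correction: 5.8891 × 1.2 = 7.0670 kWh/t

W = 7.0670 kWh/t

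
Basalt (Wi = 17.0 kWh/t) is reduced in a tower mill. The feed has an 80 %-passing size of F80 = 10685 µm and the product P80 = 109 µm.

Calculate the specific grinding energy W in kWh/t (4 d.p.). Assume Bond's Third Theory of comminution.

W = 14.6384 kWh/t

W = 10·Wi·(P80^(-½) − F80^(-½))
1/√109 = 0.095783;  1/√10685 = 0.009674
W = 10·17.0·(0.095783 − 0.009674) = 14.6384 kWh/t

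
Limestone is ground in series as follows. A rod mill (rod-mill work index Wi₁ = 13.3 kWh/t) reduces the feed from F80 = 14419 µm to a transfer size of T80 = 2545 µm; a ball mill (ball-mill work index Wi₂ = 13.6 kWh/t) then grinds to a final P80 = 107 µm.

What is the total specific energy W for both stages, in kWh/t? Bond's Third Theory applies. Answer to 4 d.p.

Bond: W = 10·Wi·(1/√P80 − 1/√F80)
Stage 1 (14419→2545 µm, Wi₁=13.3): W₁ = 10·13.3·(0.019822 − 0.008328) = 1.5288 kWh/t
Stage 2 (2545→107 µm, Wi₂=13.6): W₂ = 10·13.6·(0.096674 − 0.019822) = 10.4518 kWh/t
W = W₁ + W₂ = 1.5288 + 10.4518 = 11.9805 kWh/t

W = 11.9805 kWh/t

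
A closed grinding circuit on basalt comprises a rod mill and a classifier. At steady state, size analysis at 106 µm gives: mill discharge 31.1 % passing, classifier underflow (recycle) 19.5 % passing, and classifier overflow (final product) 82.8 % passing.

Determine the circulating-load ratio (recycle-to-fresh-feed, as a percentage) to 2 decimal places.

Classifier node, passing 106 µm:
r = (o − d)/(d − u)
r = (82.8 − 31.1)/(31.1 − 19.5) = 51.7/11.6 = 4.4569
CL = 100·r = 445.69 %

CL = 445.69 %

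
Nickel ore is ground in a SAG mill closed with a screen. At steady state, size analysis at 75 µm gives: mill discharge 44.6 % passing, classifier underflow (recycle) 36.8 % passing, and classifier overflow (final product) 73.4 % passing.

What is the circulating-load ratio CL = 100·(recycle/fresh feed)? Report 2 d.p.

Mass balance on the −75 µm fraction:
Fd + Rd = Ru + Fo ⇒ R/F = (o−d)/(d−u)
r = (73.4 − 44.6)/(44.6 − 36.8) = 28.8/7.8 = 3.6923
CL = 100·r = 369.23 %

CL = 369.23 %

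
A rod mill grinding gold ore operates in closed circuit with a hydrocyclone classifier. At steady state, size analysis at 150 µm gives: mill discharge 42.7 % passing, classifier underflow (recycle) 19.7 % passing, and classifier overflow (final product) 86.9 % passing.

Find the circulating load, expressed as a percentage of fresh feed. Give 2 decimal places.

CL = 192.17 %

Classifier node, passing 150 µm:
d + r·d = r·u + o → r(d−u) = o−d
r = (86.9 − 42.7)/(42.7 − 19.7) = 44.2/23.0 = 1.9217
CL = 100·r = 192.17 %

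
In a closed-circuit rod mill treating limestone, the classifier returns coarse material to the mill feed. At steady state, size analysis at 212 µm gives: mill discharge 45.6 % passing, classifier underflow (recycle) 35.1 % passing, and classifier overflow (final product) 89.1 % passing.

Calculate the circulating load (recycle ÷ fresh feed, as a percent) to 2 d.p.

Balance %-passing 212 µm (r = R/F):
d + r·d = r·u + o → r(d−u) = o−d
r = (89.1 − 45.6)/(45.6 − 35.1) = 43.5/10.5 = 4.1429
CL = 100·r = 414.29 %

CL = 414.29 %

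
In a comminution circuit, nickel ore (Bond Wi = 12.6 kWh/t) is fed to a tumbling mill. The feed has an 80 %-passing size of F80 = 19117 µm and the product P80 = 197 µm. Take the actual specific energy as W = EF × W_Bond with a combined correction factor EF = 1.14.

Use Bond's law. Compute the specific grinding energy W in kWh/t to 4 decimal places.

W_Bond = 10·Wi·(1/√P₈₀ − 1/√F₈₀)
1/√197 = 0.071247;  1/√19117 = 0.007233
W = 10·12.6·(0.071247 − 0.007233) = 8.0658 kWh/t
Corrected W = EF·W_Bond = 1.14·8.0658 = 9.1950 kWh/t

W = 9.1950 kWh/t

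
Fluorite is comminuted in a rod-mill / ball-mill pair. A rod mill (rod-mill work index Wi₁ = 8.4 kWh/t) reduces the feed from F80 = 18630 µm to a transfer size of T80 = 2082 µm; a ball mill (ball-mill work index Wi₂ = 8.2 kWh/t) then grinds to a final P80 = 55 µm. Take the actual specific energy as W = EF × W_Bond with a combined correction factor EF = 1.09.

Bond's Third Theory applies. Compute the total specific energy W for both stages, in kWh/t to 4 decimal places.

W = 10·Wi·[P80^(−½) − F80^(−½)]
Stage 1 (18630→2082 µm, Wi₁=8.4): W₁ = 10·8.4·(0.021916 − 0.007326) = 1.2255 kWh/t
Stage 2 (2082→55 µm, Wi₂=8.2): W₂ = 10·8.2·(0.134840 − 0.021916) = 9.2598 kWh/t
W = W₁ + W₂ = 1.2255 + 9.2598 = 10.4853 kWh/t
Apply correction: 10.4853 × 1.09 = 11.4290 kWh/t

W = 11.4290 kWh/t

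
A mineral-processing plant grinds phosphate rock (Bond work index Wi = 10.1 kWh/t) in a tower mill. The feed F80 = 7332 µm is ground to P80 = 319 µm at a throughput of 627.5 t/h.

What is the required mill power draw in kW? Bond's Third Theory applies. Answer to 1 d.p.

P = 2808.3 kW

W = 10·Wi·[P80^(−½) − F80^(−½)]
W = 10·10.1·(1/√319 − 1/√7332) = 10·10.1·(0.044311) = 4.4754 kWh/t
P_mill = W·ṁ = 4.4754·627.5 = 2808.3 kW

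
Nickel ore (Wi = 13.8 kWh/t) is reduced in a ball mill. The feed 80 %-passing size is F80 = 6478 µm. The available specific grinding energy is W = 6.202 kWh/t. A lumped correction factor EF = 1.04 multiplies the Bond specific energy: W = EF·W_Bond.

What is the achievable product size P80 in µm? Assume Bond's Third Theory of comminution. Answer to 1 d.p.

W = 10 Wi (1/√P80 − 1/√F80)  [Bond]
W_Bond = W / EF = 6.202 / 1.04 = 5.9635 kWh/t
⇒ 1/√P80 = W_Bond/(10 Wi) + 1/√F80
  = 5.9635/(10·13.8) + 1/√6478 = 0.043213 + 0.012425 = 0.055638
P80 = (1/0.055638)² = 17.9733² = 323.04 µm

P80 = 323.0 µm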